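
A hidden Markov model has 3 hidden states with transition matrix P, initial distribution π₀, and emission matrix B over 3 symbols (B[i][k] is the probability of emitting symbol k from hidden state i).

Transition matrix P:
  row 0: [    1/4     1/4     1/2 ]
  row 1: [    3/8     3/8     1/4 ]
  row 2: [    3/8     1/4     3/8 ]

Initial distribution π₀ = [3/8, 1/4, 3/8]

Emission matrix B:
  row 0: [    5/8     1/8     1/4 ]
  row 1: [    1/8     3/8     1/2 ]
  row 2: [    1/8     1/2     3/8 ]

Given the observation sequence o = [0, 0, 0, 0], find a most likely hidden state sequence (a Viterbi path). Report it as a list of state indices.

path = [0, 0, 0, 0]

t=0: δ = [2.344e-01, 3.125e-02, 4.688e-02]  (obs o_0=0)
t=1: δ = [3.662e-02, 7.324e-03, 1.465e-02]  ψ = [0, 0, 0]  (obs o_1=0)
t=2: δ = [5.722e-03, 1.144e-03, 2.289e-03]  ψ = [0, 0, 0]  (obs o_2=0)
t=3: δ = [8.941e-04, 1.788e-04, 3.576e-04]  ψ = [0, 0, 0]  (obs o_3=0)
backtrack: best end state = 0; path = [0, 0, 0, 0]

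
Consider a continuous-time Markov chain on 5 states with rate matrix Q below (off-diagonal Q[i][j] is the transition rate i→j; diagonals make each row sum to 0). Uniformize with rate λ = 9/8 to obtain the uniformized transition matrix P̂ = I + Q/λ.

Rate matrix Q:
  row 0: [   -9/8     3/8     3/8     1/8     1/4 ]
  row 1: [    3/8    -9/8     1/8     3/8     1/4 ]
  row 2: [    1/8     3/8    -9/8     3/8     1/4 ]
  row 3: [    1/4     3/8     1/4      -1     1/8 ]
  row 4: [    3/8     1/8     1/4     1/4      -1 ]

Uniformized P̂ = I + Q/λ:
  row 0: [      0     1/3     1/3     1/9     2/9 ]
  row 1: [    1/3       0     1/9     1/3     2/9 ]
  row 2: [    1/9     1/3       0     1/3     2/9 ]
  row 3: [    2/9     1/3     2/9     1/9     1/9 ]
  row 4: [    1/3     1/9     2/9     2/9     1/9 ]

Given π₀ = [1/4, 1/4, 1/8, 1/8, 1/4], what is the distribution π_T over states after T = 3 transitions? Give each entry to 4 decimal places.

t=0: π = [0.2500, 0.2500, 0.1250, 0.1250, 0.2500]
t=1: π = [0.2083, 0.1944, 0.1944, 0.2222, 0.1806]
t=2: π = [0.1960, 0.2284, 0.1806, 0.2176, 0.1775]
t=3: π = [0.2037, 0.2178, 0.1785, 0.2217, 0.1783]

π = [0.2037, 0.2178, 0.1785, 0.2217, 0.1783]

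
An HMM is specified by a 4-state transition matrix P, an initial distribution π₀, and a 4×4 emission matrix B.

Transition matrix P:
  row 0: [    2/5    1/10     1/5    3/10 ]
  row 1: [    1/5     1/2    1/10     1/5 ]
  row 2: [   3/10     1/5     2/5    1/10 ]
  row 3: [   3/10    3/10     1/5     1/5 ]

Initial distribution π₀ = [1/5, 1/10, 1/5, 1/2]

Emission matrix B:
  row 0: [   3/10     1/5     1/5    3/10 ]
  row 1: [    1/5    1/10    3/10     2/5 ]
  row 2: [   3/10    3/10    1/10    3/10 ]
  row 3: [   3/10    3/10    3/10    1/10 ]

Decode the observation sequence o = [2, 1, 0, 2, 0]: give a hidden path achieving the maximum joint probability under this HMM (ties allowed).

t=0: δ = [4.000e-02, 3.000e-02, 2.000e-02, 1.500e-01]  (obs o_0=2)
t=1: δ = [9.000e-03, 4.500e-03, 9.000e-03, 9.000e-03]  ψ = [3, 3, 3, 3]  (obs o_1=1)
t=2: δ = [1.080e-03, 5.400e-04, 1.080e-03, 8.100e-04]  ψ = [0, 3, 2, 0]  (obs o_2=0)
t=3: δ = [8.640e-05, 8.100e-05, 4.320e-05, 9.720e-05]  ψ = [0, 1, 2, 0]  (obs o_3=2)
t=4: δ = [1.037e-05, 8.100e-06, 5.832e-06, 7.776e-06]  ψ = [0, 1, 3, 0]  (obs o_4=0)
backtrack: best end state = 0; path = [3, 0, 0, 0, 0]

path = [3, 0, 0, 0, 0]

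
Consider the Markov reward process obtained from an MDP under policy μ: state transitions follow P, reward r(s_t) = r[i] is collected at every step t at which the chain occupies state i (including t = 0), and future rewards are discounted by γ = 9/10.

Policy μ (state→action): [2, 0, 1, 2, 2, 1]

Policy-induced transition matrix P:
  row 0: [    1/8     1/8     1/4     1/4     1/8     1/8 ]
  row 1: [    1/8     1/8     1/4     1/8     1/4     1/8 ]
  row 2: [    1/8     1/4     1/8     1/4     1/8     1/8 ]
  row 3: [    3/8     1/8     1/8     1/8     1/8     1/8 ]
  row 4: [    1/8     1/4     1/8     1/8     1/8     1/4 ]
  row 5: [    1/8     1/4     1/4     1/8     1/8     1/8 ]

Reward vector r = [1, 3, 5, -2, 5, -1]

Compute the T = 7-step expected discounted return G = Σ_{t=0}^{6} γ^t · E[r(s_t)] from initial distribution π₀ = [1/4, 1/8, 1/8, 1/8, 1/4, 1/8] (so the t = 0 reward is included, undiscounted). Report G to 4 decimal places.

G = 10.1593

t=0: π = [0.2500, 0.1250, 0.1250, 0.1250, 0.2500, 0.1250], E[r] = 2.1250, γ^t·E[r] = 2.125000, running G = 2.125000
t=1: π = [0.1563, 0.1875, 0.1875, 0.1719, 0.1406, 0.1563], E[r] = 1.8594, γ^t·E[r] = 1.673438, running G = 3.798438
t=2: π = [0.1680, 0.1855, 0.1875, 0.1680, 0.1484, 0.1426], E[r] = 1.9258, γ^t·E[r] = 1.559883, running G = 5.358320
t=3: π = [0.1670, 0.1848, 0.1870, 0.1694, 0.1482, 0.1436], E[r] = 1.9150, γ^t·E[r] = 1.396063, running G = 6.754384
t=4: π = [0.1674, 0.1848, 0.1869, 0.1693, 0.1481, 0.1435], E[r] = 1.9150, γ^t·E[r] = 1.256417, running G = 8.010801
t=5: π = [0.1673, 0.1848, 0.1870, 0.1693, 0.1481, 0.1435], E[r] = 1.9150, γ^t·E[r] = 1.130814, running G = 9.141615
t=6: π = [0.1673, 0.1848, 0.1870, 0.1693, 0.1481, 0.1435], E[r] = 1.9150, γ^t·E[r] = 1.017707, running G = 10.159322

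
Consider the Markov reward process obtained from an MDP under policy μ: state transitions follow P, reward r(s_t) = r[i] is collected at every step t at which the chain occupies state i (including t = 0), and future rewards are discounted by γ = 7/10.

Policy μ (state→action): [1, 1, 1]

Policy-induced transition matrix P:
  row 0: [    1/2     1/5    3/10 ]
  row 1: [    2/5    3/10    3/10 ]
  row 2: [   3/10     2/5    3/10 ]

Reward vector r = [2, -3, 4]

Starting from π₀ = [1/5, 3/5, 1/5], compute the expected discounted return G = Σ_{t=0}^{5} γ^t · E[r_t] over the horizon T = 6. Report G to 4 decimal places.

t=0: π = [0.2000, 0.6000, 0.2000], E[r] = -0.6000, γ^t·E[r] = -0.600000, running G = -0.600000
t=1: π = [0.4000, 0.3000, 0.3000], E[r] = 1.1000, γ^t·E[r] = 0.770000, running G = 0.170000
t=2: π = [0.4100, 0.2900, 0.3000], E[r] = 1.1500, γ^t·E[r] = 0.563500, running G = 0.733500
t=3: π = [0.4110, 0.2890, 0.3000], E[r] = 1.1550, γ^t·E[r] = 0.396165, running G = 1.129665
t=4: π = [0.4111, 0.2889, 0.3000], E[r] = 1.1555, γ^t·E[r] = 0.277436, running G = 1.407101
t=5: π = [0.4111, 0.2889, 0.3000], E[r] = 1.1556, γ^t·E[r] = 0.194213, running G = 1.601314

G = 1.6013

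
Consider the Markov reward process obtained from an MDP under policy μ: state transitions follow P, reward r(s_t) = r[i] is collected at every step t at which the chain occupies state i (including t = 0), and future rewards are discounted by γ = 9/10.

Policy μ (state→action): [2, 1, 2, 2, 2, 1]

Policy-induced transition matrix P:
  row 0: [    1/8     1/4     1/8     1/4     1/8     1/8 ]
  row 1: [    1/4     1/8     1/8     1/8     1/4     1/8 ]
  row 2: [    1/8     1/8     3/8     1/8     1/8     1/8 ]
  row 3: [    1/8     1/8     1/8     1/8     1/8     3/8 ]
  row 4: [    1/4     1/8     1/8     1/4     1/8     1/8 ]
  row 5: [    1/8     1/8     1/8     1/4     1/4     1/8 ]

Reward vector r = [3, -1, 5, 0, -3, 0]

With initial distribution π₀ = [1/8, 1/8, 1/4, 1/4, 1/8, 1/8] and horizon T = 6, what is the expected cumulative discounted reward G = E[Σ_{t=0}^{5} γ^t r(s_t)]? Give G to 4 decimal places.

G = 3.7728

t=0: π = [0.1250, 0.1250, 0.2500, 0.2500, 0.1250, 0.1250], E[r] = 1.1250, γ^t·E[r] = 1.125000, running G = 1.125000
t=1: π = [0.1563, 0.1406, 0.1875, 0.1719, 0.1563, 0.1875], E[r] = 0.7969, γ^t·E[r] = 0.717188, running G = 1.842188
t=2: π = [0.1621, 0.1445, 0.1719, 0.1875, 0.1660, 0.1680], E[r] = 0.7031, γ^t·E[r] = 0.569531, running G = 2.411719
t=3: π = [0.1638, 0.1453, 0.1680, 0.1870, 0.1641, 0.1719], E[r] = 0.6938, γ^t·E[r] = 0.505815, running G = 2.917534
t=4: π = [0.1637, 0.1455, 0.1670, 0.1875, 0.1646, 0.1718], E[r] = 0.6866, γ^t·E[r] = 0.450448, running G = 3.367982
t=5: π = [0.1638, 0.1455, 0.1667, 0.1875, 0.1647, 0.1719], E[r] = 0.6856, γ^t·E[r] = 0.404849, running G = 3.772831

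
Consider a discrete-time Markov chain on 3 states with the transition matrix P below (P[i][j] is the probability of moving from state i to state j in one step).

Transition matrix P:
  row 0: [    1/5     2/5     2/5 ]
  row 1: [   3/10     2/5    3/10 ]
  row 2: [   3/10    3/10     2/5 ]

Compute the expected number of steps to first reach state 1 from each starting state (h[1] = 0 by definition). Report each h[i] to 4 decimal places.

h = [2.7778, 0.0000, 3.0556]

First-step conditioning: h[1] = 0; for i ≠ 1, h[i] = 1 + Σ_k P[i][k]·h[k].
  h[0] = 1 + 1/5·h[0] + 2/5·h[2]
  h[2] = 1 + 3/10·h[0] + 2/5·h[2]
Solving the 2×2 linear system over states ≠ 1 gives exactly h = [25/9, 0, 55/18] (h[1] = 0 is the target).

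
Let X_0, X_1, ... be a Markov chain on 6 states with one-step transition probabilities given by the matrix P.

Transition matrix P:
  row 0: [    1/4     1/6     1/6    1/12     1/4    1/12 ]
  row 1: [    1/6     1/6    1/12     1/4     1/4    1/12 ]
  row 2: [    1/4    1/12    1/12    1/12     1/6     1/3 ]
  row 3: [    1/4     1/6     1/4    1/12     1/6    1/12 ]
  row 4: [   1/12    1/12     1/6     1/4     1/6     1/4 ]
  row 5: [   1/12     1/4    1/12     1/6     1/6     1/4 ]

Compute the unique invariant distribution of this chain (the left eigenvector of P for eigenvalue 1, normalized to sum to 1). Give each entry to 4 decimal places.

Balance equations π_j = Σ_i π_i·P[i][j]:
  π_0 = 1/4·π_0 + 1/6·π_1 + 1/4·π_2 + 1/4·π_3 + 1/12·π_4 + 1/12·π_5
  π_1 = 1/6·π_0 + 1/6·π_1 + 1/12·π_2 + 1/6·π_3 + 1/12·π_4 + 1/4·π_5
  π_2 = 1/6·π_0 + 1/12·π_1 + 1/12·π_2 + 1/4·π_3 + 1/6·π_4 + 1/12·π_5
  π_3 = 1/12·π_0 + 1/4·π_1 + 1/12·π_2 + 1/12·π_3 + 1/4·π_4 + 1/6·π_5
  π_4 = 1/4·π_0 + 1/4·π_1 + 1/6·π_2 + 1/6·π_3 + 1/6·π_4 + 1/6·π_5
  normalize: π_0 + π_1 + π_2 + π_3 + π_4 + π_5 = 1
Solving the linear system gives exactly π = [44505/254761, 39205/254761, 35699/254761, 39843/254761, 49436/254761, 46073/254761].

π = [0.1747, 0.1539, 0.1401, 0.1564, 0.1940, 0.1808]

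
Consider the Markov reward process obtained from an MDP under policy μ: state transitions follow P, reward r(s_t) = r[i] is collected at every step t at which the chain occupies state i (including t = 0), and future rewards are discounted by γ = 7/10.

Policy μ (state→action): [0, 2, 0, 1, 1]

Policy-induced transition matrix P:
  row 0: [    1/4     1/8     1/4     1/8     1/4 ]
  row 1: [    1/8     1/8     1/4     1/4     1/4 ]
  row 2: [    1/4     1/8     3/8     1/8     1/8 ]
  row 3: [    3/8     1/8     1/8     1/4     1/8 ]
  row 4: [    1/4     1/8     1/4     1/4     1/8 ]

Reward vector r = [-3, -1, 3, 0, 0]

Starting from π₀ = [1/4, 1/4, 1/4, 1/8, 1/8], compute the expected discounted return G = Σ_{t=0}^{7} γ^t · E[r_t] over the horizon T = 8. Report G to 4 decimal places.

G = -0.4448

t=0: π = [0.2500, 0.2500, 0.2500, 0.1250, 0.1250], E[r] = -0.2500, γ^t·E[r] = -0.250000, running G = -0.250000
t=1: π = [0.2344, 0.1250, 0.2656, 0.1875, 0.1875], E[r] = -0.0313, γ^t·E[r] = -0.021875, running G = -0.271875
t=2: π = [0.2578, 0.1250, 0.2598, 0.1875, 0.1699], E[r] = -0.1191, γ^t·E[r] = -0.058379, running G = -0.330254
t=3: π = [0.2578, 0.1250, 0.2590, 0.1853, 0.1729], E[r] = -0.1213, γ^t·E[r] = -0.041619, running G = -0.371873
t=4: π = [0.2575, 0.1250, 0.2592, 0.1854, 0.1729], E[r] = -0.1200, γ^t·E[r] = -0.028804, running G = -0.400676
t=5: π = [0.2575, 0.1250, 0.2592, 0.1854, 0.1728], E[r] = -0.1200, γ^t·E[r] = -0.020162, running G = -0.420839
t=6: π = [0.2576, 0.1250, 0.2592, 0.1854, 0.1728], E[r] = -0.1200, γ^t·E[r] = -0.014114, running G = -0.434953
t=7: π = [0.2576, 0.1250, 0.2592, 0.1854, 0.1728], E[r] = -0.1200, γ^t·E[r] = -0.009880, running G = -0.444833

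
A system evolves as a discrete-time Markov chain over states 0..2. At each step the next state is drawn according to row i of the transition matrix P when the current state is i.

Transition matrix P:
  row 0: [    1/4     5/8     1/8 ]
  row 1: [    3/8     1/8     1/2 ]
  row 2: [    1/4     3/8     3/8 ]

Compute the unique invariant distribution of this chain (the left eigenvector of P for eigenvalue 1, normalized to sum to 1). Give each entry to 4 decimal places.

π = [0.2949, 0.3590, 0.3462]

Balance equations π_j = Σ_i π_i·P[i][j]:
  π_0 = 1/4·π_0 + 3/8·π_1 + 1/4·π_2
  π_1 = 5/8·π_0 + 1/8·π_1 + 3/8·π_2
  normalize: π_0 + π_1 + π_2 = 1
Solving the linear system gives exactly π = [23/78, 14/39, 9/26].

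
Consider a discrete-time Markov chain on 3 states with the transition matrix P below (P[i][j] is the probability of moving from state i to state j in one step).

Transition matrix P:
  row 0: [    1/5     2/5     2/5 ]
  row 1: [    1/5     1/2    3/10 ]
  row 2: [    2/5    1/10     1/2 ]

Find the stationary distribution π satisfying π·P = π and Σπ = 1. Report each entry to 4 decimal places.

Balance equations π_j = Σ_i π_i·P[i][j]:
  π_0 = 1/5·π_0 + 1/5·π_1 + 2/5·π_2
  π_1 = 2/5·π_0 + 1/2·π_1 + 1/10·π_2
  normalize: π_0 + π_1 + π_2 = 1
Solving the linear system gives exactly π = [11/39, 4/13, 16/39].

π = [0.2821, 0.3077, 0.4103]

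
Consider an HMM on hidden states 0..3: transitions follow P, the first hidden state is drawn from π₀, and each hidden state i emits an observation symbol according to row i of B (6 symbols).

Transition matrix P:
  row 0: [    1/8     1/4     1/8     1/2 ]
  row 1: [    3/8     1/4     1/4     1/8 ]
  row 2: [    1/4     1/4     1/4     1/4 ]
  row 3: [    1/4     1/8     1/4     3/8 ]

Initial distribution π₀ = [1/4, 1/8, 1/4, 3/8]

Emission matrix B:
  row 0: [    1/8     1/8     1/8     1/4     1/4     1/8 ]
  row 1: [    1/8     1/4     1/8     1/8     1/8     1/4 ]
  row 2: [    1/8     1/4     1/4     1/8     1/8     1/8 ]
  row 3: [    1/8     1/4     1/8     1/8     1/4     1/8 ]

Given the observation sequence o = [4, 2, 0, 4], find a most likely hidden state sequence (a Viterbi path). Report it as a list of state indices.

path = [3, 2, 0, 3]

t=0: δ = [6.250e-02, 1.562e-02, 3.125e-02, 9.375e-02]  (obs o_0=4)
t=1: δ = [2.930e-03, 1.953e-03, 5.859e-03, 4.395e-03]  ψ = [3, 0, 3, 3]  (obs o_1=2)
t=2: δ = [1.831e-04, 1.831e-04, 1.831e-04, 2.060e-04]  ψ = [2, 2, 2, 3]  (obs o_2=0)
t=3: δ = [1.717e-05, 5.722e-06, 6.437e-06, 2.289e-05]  ψ = [1, 0, 3, 0]  (obs o_3=4)
backtrack: best end state = 3; path = [3, 2, 0, 3]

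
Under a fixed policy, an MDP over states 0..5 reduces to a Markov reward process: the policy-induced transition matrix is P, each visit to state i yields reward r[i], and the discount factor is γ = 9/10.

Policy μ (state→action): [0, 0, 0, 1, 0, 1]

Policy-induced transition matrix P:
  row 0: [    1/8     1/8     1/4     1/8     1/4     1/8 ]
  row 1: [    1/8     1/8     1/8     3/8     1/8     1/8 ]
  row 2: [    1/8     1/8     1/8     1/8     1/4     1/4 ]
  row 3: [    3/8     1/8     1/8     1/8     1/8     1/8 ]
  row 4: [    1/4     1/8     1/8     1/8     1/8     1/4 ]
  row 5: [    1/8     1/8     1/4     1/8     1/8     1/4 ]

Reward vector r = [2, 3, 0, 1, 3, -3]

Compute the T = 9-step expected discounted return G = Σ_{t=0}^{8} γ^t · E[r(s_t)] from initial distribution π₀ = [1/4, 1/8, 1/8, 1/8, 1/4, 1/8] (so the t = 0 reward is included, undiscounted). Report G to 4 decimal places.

t=0: π = [0.2500, 0.1250, 0.1250, 0.1250, 0.2500, 0.1250], E[r] = 1.3750, γ^t·E[r] = 1.375000, running G = 1.375000
t=1: π = [0.1875, 0.1250, 0.1719, 0.1563, 0.1719, 0.1875], E[r] = 0.8594, γ^t·E[r] = 0.773438, running G = 2.148438
t=2: π = [0.1855, 0.1250, 0.1719, 0.1563, 0.1699, 0.1914], E[r] = 0.8379, γ^t·E[r] = 0.678691, running G = 2.827129
t=3: π = [0.1853, 0.1250, 0.1721, 0.1563, 0.1697, 0.1917], E[r] = 0.8359, γ^t·E[r] = 0.609398, running G = 3.436527
t=4: π = [0.1853, 0.1250, 0.1721, 0.1563, 0.1697, 0.1917], E[r] = 0.8358, γ^t·E[r] = 0.548358, running G = 3.984886
t=5: π = [0.1853, 0.1250, 0.1721, 0.1563, 0.1697, 0.1917], E[r] = 0.8358, γ^t·E[r] = 0.493509, running G = 4.478395
t=6: π = [0.1853, 0.1250, 0.1721, 0.1563, 0.1697, 0.1917], E[r] = 0.8358, γ^t·E[r] = 0.444158, running G = 4.922553
t=7: π = [0.1853, 0.1250, 0.1721, 0.1563, 0.1697, 0.1917], E[r] = 0.8358, γ^t·E[r] = 0.399742, running G = 5.322294
t=8: π = [0.1853, 0.1250, 0.1721, 0.1563, 0.1697, 0.1917], E[r] = 0.8358, γ^t·E[r] = 0.359768, running G = 5.682062

G = 5.6821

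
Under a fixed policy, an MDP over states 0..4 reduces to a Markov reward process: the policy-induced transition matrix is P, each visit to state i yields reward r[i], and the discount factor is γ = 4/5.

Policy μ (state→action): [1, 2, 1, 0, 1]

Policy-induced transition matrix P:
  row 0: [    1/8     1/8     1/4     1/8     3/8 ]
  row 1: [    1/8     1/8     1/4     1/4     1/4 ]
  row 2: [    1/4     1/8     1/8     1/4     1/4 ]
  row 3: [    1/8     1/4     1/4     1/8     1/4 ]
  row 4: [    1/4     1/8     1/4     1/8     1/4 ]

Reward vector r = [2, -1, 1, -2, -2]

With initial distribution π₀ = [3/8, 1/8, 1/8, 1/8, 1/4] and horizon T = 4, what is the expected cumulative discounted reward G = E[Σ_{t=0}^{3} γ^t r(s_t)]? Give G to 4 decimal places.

G = -0.8741

t=0: π = [0.3750, 0.1250, 0.1250, 0.1250, 0.2500], E[r] = 0.0000, γ^t·E[r] = 0.000000, running G = 0.000000
t=1: π = [0.1719, 0.1406, 0.2344, 0.1563, 0.2969], E[r] = -0.4688, γ^t·E[r] = -0.375000, running G = -0.375000
t=2: π = [0.1914, 0.1445, 0.2207, 0.1719, 0.2715], E[r] = -0.4277, γ^t·E[r] = -0.273750, running G = -0.648750
t=3: π = [0.1865, 0.1465, 0.2224, 0.1707, 0.2739], E[r] = -0.4402, γ^t·E[r] = -0.225375, running G = -0.874125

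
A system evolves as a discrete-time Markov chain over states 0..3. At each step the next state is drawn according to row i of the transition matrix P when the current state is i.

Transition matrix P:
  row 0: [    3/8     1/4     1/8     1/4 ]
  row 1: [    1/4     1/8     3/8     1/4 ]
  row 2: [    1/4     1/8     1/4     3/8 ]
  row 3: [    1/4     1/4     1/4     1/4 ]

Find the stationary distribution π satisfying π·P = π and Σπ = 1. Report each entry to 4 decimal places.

Balance equations π_j = Σ_i π_i·P[i][j]:
  π_0 = 3/8·π_0 + 1/4·π_1 + 1/4·π_2 + 1/4·π_3
  π_1 = 1/4·π_0 + 1/8·π_1 + 1/8·π_2 + 1/4·π_3
  π_2 = 1/8·π_0 + 3/8·π_1 + 1/4·π_2 + 1/4·π_3
  normalize: π_0 + π_1 + π_2 + π_3 = 1
Solving the linear system gives exactly π = [2/7, 100/511, 122/511, 143/511].

π = [0.2857, 0.1957, 0.2387, 0.2798]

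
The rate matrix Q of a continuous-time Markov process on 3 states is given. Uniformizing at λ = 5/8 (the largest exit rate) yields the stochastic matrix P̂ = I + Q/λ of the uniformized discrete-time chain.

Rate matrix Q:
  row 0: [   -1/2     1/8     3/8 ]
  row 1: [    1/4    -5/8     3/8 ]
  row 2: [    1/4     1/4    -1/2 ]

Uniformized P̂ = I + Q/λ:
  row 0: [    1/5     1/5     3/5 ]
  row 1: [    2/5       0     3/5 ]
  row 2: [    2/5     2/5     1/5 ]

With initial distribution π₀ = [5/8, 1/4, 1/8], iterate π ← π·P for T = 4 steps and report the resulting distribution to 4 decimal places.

t=0: π = [0.6250, 0.2500, 0.1250]
t=1: π = [0.2750, 0.1750, 0.5500]
t=2: π = [0.3450, 0.2750, 0.3800]
t=3: π = [0.3310, 0.2210, 0.4480]
t=4: π = [0.3338, 0.2454, 0.4208]

π = [0.3338, 0.2454, 0.4208]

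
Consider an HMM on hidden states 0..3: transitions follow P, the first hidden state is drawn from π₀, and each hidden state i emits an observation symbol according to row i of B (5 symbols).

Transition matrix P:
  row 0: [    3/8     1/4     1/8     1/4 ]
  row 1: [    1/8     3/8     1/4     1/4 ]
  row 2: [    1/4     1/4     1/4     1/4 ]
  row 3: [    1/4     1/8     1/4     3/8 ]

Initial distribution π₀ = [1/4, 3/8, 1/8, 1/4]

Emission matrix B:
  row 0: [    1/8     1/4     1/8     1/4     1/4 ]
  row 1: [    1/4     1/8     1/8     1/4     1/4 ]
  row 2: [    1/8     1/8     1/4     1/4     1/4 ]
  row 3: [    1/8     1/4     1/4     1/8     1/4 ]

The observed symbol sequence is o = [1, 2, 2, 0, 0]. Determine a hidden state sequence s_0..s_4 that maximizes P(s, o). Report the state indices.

t=0: δ = [6.250e-02, 4.688e-02, 1.562e-02, 6.250e-02]  (obs o_0=1)
t=1: δ = [2.930e-03, 2.197e-03, 3.906e-03, 5.859e-03]  ψ = [0, 1, 3, 3]  (obs o_1=2)
t=2: δ = [1.831e-04, 1.221e-04, 3.662e-04, 5.493e-04]  ψ = [3, 2, 3, 3]  (obs o_2=2)
t=3: δ = [1.717e-05, 2.289e-05, 1.717e-05, 2.575e-05]  ψ = [3, 2, 3, 3]  (obs o_3=0)
t=4: δ = [8.047e-07, 2.146e-06, 8.047e-07, 1.207e-06]  ψ = [0, 1, 3, 3]  (obs o_4=0)
backtrack: best end state = 1; path = [3, 3, 2, 1, 1]

path = [3, 3, 2, 1, 1]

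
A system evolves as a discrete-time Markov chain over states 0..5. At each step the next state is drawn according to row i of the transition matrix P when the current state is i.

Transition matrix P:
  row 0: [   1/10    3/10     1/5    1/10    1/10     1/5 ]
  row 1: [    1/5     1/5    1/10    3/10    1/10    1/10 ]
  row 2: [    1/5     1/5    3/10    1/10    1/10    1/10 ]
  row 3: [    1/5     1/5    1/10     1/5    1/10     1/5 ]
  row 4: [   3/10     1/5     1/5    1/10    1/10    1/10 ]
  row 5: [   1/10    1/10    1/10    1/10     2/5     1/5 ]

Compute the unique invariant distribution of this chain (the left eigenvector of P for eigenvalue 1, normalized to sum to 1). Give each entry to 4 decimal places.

Balance equations π_j = Σ_i π_i·P[i][j]:
  π_0 = 1/10·π_0 + 1/5·π_1 + 1/5·π_2 + 1/5·π_3 + 3/10·π_4 + 1/10·π_5
  π_1 = 3/10·π_0 + 1/5·π_1 + 1/5·π_2 + 1/5·π_3 + 1/5·π_4 + 1/10·π_5
  π_2 = 1/5·π_0 + 1/10·π_1 + 3/10·π_2 + 1/10·π_3 + 1/5·π_4 + 1/10·π_5
  π_3 = 1/10·π_0 + 3/10·π_1 + 1/10·π_2 + 1/5·π_3 + 1/10·π_4 + 1/10·π_5
  π_4 = 1/10·π_0 + 1/10·π_1 + 1/10·π_2 + 1/10·π_3 + 1/10·π_4 + 2/5·π_5
  normalize: π_0 + π_1 + π_2 + π_3 + π_4 + π_5 = 1
Solving the linear system gives exactly π = [583/3213, 508/2499, 3728/22491, 3515/22491, 1084/7497, 3343/22491].

π = [0.1815, 0.2033, 0.1658, 0.1563, 0.1446, 0.1486]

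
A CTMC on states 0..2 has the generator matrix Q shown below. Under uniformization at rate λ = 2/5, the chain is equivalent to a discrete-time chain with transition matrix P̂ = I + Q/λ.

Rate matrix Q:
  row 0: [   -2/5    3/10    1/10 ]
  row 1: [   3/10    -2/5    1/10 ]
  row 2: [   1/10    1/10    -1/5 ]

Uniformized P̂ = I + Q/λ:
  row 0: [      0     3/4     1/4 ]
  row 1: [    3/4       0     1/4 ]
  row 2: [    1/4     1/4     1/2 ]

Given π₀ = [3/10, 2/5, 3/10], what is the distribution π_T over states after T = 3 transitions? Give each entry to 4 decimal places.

π = [0.3547, 0.3125, 0.3328]

t=0: π = [0.3000, 0.4000, 0.3000]
t=1: π = [0.3750, 0.3000, 0.3250]
t=2: π = [0.3063, 0.3625, 0.3313]
t=3: π = [0.3547, 0.3125, 0.3328]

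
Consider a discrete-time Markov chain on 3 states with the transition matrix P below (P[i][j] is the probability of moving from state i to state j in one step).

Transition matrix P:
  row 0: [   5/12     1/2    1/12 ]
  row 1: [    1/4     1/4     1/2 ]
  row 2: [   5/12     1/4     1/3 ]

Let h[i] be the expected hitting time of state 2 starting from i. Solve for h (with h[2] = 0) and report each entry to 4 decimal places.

h = [4.0000, 2.6667, 0.0000]

First-step conditioning: h[2] = 0; for i ≠ 2, h[i] = 1 + Σ_k P[i][k]·h[k].
  h[0] = 1 + 5/12·h[0] + 1/2·h[1]
  h[1] = 1 + 1/4·h[0] + 1/4·h[1]
Solving the 2×2 linear system over states ≠ 2 gives exactly h = [4, 8/3, 0] (h[2] = 0 is the target).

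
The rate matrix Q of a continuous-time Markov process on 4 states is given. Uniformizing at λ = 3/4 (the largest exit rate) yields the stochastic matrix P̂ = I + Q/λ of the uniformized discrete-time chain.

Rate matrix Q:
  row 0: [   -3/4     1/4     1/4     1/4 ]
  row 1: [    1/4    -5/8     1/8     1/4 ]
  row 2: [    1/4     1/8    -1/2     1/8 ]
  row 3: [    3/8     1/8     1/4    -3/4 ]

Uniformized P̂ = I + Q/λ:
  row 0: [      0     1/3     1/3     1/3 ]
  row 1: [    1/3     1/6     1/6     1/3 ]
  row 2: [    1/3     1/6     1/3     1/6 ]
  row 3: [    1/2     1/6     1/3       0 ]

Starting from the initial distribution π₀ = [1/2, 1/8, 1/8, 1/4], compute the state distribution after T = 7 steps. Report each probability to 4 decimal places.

π = [0.2763, 0.2129, 0.2979, 0.2129]

t=0: π = [0.5000, 0.1250, 0.1250, 0.2500]
t=1: π = [0.2083, 0.2500, 0.3125, 0.2292]
t=2: π = [0.3021, 0.2014, 0.2917, 0.2049]
t=3: π = [0.2668, 0.2170, 0.2998, 0.2164]
t=4: π = [0.2805, 0.2111, 0.2972, 0.2112]
t=5: π = [0.2750, 0.2134, 0.2981, 0.2134]
t=6: π = [0.2772, 0.2125, 0.2978, 0.2125]
t=7: π = [0.2763, 0.2129, 0.2979, 0.2129]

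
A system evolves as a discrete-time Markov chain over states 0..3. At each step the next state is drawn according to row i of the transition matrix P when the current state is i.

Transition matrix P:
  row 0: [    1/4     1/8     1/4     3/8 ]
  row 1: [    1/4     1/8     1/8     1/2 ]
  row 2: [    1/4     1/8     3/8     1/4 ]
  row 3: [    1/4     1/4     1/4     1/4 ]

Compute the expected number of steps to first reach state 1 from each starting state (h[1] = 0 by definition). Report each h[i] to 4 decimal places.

First-step conditioning: h[1] = 0; for i ≠ 1, h[i] = 1 + Σ_k P[i][k]·h[k].
  h[0] = 1 + 1/4·h[0] + 1/4·h[2] + 3/8·h[3]
  h[2] = 1 + 1/4·h[0] + 3/8·h[2] + 1/4·h[3]
  h[3] = 1 + 1/4·h[0] + 1/4·h[2] + 1/4·h[3]
Solving the 3×3 linear system over states ≠ 1 gives exactly h = [252/41, 0, 256/41, 224/41] (h[1] = 0 is the target).

h = [6.1463, 0.0000, 6.2439, 5.4634]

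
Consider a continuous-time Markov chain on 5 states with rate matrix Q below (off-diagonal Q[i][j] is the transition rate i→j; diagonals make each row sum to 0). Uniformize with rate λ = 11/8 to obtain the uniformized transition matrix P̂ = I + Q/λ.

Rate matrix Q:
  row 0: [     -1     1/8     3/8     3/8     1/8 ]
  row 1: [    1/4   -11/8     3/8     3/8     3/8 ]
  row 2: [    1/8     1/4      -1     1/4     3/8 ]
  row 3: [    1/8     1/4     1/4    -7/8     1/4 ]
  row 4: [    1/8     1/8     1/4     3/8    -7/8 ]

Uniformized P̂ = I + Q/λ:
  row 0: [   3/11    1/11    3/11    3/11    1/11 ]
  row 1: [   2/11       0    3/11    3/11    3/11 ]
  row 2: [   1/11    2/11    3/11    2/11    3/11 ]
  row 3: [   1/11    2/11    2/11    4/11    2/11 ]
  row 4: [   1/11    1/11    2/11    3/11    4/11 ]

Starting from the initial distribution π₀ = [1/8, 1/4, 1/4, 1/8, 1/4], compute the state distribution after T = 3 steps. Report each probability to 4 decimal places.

π = [0.1252, 0.1248, 0.2252, 0.2772, 0.2476]

t=0: π = [0.1250, 0.2500, 0.2500, 0.1250, 0.2500]
t=1: π = [0.1364, 0.1023, 0.2386, 0.2614, 0.2614]
t=2: π = [0.1250, 0.1271, 0.2252, 0.2748, 0.2479]
t=3: π = [0.1252, 0.1248, 0.2252, 0.2772, 0.2476]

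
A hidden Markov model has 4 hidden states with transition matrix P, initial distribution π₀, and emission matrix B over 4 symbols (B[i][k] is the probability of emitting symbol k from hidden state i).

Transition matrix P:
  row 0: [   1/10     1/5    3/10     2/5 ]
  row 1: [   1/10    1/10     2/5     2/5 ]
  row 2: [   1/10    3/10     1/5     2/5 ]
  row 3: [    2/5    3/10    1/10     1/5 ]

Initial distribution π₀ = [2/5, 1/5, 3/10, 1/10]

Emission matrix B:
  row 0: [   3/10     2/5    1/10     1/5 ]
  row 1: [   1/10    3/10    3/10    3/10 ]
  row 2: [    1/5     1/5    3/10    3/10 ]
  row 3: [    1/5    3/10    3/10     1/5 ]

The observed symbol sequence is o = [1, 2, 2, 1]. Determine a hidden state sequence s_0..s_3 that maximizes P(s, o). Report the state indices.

t=0: δ = [1.600e-01, 6.000e-02, 6.000e-02, 3.000e-02]  (obs o_0=1)
t=1: δ = [1.600e-03, 9.600e-03, 1.440e-02, 1.920e-02]  ψ = [0, 0, 0, 0]  (obs o_1=2)
t=2: δ = [7.680e-04, 1.728e-03, 1.152e-03, 1.728e-03]  ψ = [3, 3, 1, 2]  (obs o_2=2)
t=3: δ = [2.765e-04, 1.555e-04, 1.382e-04, 2.074e-04]  ψ = [3, 3, 1, 1]  (obs o_3=1)
backtrack: best end state = 0; path = [0, 2, 3, 0]

path = [0, 2, 3, 0]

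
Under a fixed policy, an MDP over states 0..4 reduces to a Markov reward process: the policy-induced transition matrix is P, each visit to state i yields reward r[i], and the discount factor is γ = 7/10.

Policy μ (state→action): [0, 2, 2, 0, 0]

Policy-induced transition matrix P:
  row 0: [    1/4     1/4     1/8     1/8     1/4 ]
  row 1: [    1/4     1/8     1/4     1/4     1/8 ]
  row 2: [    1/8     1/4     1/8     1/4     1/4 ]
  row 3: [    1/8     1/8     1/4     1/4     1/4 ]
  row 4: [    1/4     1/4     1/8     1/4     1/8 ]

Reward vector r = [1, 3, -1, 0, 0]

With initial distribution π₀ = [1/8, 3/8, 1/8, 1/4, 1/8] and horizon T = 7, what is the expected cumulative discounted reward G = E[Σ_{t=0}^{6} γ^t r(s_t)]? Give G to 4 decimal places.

G = 2.3212

t=0: π = [0.1250, 0.3750, 0.1250, 0.2500, 0.1250], E[r] = 1.1250, γ^t·E[r] = 1.125000, running G = 1.125000
t=1: π = [0.2031, 0.1719, 0.2031, 0.2344, 0.1875], E[r] = 0.5156, γ^t·E[r] = 0.360938, running G = 1.485938
t=2: π = [0.1953, 0.1992, 0.1758, 0.2246, 0.2051], E[r] = 0.6172, γ^t·E[r] = 0.302422, running G = 1.788359
t=3: π = [0.2000, 0.1970, 0.1780, 0.2256, 0.1995], E[r] = 0.6130, γ^t·E[r] = 0.210272, running G = 1.998631
t=4: π = [0.1996, 0.1972, 0.1778, 0.2250, 0.2004], E[r] = 0.6133, γ^t·E[r] = 0.147242, running G = 2.145873
t=5: π = [0.1996, 0.1972, 0.1778, 0.2251, 0.2003], E[r] = 0.6136, γ^t·E[r] = 0.103120, running G = 2.248993
t=6: π = [0.1996, 0.1972, 0.1778, 0.2250, 0.2003], E[r] = 0.6135, γ^t·E[r] = 0.072178, running G = 2.321171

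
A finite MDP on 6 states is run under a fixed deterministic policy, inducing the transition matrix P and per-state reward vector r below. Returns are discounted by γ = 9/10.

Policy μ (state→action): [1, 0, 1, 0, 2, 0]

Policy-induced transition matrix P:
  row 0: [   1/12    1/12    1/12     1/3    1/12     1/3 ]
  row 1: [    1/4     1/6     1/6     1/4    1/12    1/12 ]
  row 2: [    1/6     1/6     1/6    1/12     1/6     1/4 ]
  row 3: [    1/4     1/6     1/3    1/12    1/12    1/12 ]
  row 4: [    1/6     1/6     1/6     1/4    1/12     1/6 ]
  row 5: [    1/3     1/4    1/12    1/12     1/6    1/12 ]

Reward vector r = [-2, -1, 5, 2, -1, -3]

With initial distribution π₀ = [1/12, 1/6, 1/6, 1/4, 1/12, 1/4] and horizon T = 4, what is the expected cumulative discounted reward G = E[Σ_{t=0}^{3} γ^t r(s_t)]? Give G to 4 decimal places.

t=0: π = [0.0833, 0.1667, 0.1667, 0.2500, 0.0833, 0.2500], E[r] = 0.1667, γ^t·E[r] = 0.166667, running G = 0.166667
t=1: π = [0.2361, 0.1806, 0.1806, 0.1458, 0.1181, 0.1389], E[r] = 0.0069, γ^t·E[r] = 0.006250, running G = 0.172917
t=2: π = [0.1973, 0.1586, 0.1597, 0.1921, 0.1100, 0.1823], E[r] = -0.0272, γ^t·E[r] = -0.022031, running G = 0.150885
t=3: π = [0.2098, 0.1654, 0.1671, 0.1774, 0.1118, 0.1685], E[r] = -0.0122, γ^t·E[r] = -0.008859, running G = 0.142026

G = 0.1420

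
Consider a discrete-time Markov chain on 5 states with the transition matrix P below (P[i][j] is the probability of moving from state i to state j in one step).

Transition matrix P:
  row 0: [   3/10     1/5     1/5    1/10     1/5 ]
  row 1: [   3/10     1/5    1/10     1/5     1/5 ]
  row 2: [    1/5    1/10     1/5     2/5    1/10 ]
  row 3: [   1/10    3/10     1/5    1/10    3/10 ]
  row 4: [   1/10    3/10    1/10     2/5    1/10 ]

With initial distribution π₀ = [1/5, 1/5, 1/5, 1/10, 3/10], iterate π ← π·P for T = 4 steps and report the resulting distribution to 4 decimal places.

t=0: π = [0.2000, 0.2000, 0.2000, 0.1000, 0.3000]
t=1: π = [0.2000, 0.2200, 0.1500, 0.2700, 0.1600]
t=2: π = [0.1990, 0.2280, 0.1620, 0.2150, 0.1960]
t=3: π = [0.2016, 0.2249, 0.1576, 0.2302, 0.1857]
t=4: π = [0.2011, 0.2258, 0.1589, 0.2255, 0.1887]

π = [0.2011, 0.2258, 0.1589, 0.2255, 0.1887]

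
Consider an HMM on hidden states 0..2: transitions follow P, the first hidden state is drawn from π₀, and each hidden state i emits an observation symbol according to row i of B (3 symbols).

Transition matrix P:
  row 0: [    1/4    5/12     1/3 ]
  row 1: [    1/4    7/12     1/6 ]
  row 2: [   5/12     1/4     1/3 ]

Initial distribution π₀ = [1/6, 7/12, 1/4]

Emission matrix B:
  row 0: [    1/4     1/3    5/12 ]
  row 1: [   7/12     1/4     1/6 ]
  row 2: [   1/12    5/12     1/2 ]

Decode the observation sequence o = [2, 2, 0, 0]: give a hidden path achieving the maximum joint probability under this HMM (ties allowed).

t=0: δ = [6.944e-02, 9.722e-02, 1.250e-01]  (obs o_0=2)
t=1: δ = [2.170e-02, 9.452e-03, 2.083e-02]  ψ = [2, 1, 2]  (obs o_1=2)
t=2: δ = [2.170e-03, 5.275e-03, 6.028e-04]  ψ = [2, 0, 0]  (obs o_2=0)
t=3: δ = [3.297e-04, 1.795e-03, 7.326e-05]  ψ = [1, 1, 1]  (obs o_3=0)
backtrack: best end state = 1; path = [2, 0, 1, 1]

path = [2, 0, 1, 1]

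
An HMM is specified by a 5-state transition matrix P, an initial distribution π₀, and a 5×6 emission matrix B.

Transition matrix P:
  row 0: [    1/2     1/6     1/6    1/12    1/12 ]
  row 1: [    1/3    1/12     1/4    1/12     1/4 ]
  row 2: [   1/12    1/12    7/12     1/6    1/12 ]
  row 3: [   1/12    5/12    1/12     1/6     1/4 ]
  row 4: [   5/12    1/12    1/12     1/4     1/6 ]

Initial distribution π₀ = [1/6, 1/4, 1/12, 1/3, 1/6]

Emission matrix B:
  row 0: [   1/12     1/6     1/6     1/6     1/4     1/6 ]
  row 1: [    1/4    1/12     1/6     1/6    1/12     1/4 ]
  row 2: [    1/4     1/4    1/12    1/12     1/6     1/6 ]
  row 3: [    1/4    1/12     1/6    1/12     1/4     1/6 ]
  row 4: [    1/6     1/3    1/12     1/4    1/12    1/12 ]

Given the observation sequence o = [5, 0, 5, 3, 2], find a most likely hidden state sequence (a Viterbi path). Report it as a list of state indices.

path = [3, 1, 0, 0, 0]

t=0: δ = [2.778e-02, 6.250e-02, 1.389e-02, 5.556e-02, 1.389e-02]  (obs o_0=5)
t=1: δ = [1.736e-03, 5.787e-03, 3.906e-03, 2.315e-03, 2.604e-03]  ψ = [1, 3, 1, 3, 1]  (obs o_1=0)
t=2: δ = [3.215e-04, 2.411e-04, 3.798e-04, 1.085e-04, 1.206e-04]  ψ = [1, 3, 2, 2, 1]  (obs o_2=5)
t=3: δ = [2.679e-05, 8.931e-06, 1.846e-05, 5.275e-06, 1.507e-05]  ψ = [0, 0, 2, 2, 1]  (obs o_3=3)
t=4: δ = [2.233e-06, 7.442e-07, 8.974e-07, 6.279e-07, 2.093e-07]  ψ = [0, 0, 2, 4, 4]  (obs o_4=2)
backtrack: best end state = 0; path = [3, 1, 0, 0, 0]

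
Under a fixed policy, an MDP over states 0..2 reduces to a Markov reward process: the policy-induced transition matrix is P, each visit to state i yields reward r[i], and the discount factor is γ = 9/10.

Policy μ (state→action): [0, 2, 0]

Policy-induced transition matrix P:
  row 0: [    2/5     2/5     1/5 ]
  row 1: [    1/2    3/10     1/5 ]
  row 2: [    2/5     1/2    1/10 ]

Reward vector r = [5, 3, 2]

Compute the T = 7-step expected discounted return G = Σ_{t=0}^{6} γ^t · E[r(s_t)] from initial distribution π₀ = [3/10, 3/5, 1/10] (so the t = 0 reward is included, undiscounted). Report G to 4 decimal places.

t=0: π = [0.3000, 0.6000, 0.1000], E[r] = 3.5000, γ^t·E[r] = 3.500000, running G = 3.500000
t=1: π = [0.4600, 0.3500, 0.1900], E[r] = 3.7300, γ^t·E[r] = 3.357000, running G = 6.857000
t=2: π = [0.4350, 0.3840, 0.1810], E[r] = 3.6890, γ^t·E[r] = 2.988090, running G = 9.845090
t=3: π = [0.4384, 0.3797, 0.1819], E[r] = 3.6949, γ^t·E[r] = 2.693582, running G = 12.538672
t=4: π = [0.4380, 0.3802, 0.1818], E[r] = 3.6941, γ^t·E[r] = 2.423719, running G = 14.962391
t=5: π = [0.4380, 0.3802, 0.1818], E[r] = 3.6942, γ^t·E[r] = 2.181403, running G = 17.143794
t=6: π = [0.4380, 0.3802, 0.1818], E[r] = 3.6942, γ^t·E[r] = 1.963257, running G = 19.107050

G = 19.1071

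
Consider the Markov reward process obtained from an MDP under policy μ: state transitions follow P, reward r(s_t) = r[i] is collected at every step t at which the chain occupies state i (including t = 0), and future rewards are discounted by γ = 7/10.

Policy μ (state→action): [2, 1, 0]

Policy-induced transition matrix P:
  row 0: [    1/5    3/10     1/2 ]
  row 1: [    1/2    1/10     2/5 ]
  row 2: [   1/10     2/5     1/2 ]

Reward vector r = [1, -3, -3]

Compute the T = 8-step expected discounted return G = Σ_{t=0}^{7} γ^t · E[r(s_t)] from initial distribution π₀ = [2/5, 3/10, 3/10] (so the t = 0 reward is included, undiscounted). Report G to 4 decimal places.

t=0: π = [0.4000, 0.3000, 0.3000], E[r] = -1.4000, γ^t·E[r] = -1.400000, running G = -1.400000
t=1: π = [0.2600, 0.2700, 0.4700], E[r] = -1.9600, γ^t·E[r] = -1.372000, running G = -2.772000
t=2: π = [0.2340, 0.2930, 0.4730], E[r] = -2.0640, γ^t·E[r] = -1.011360, running G = -3.783360
t=3: π = [0.2406, 0.2887, 0.4707], E[r] = -2.0376, γ^t·E[r] = -0.698897, running G = -4.482257
t=4: π = [0.2395, 0.2893, 0.4711], E[r] = -2.0418, γ^t·E[r] = -0.490246, running G = -4.972503
t=5: π = [0.2397, 0.2892, 0.4711], E[r] = -2.0413, γ^t·E[r] = -0.343074, running G = -5.315576
t=6: π = [0.2397, 0.2893, 0.4711], E[r] = -2.0413, γ^t·E[r] = -0.240160, running G = -5.555737
t=7: π = [0.2397, 0.2893, 0.4711], E[r] = -2.0413, γ^t·E[r] = -0.168112, running G = -5.723849

G = -5.7238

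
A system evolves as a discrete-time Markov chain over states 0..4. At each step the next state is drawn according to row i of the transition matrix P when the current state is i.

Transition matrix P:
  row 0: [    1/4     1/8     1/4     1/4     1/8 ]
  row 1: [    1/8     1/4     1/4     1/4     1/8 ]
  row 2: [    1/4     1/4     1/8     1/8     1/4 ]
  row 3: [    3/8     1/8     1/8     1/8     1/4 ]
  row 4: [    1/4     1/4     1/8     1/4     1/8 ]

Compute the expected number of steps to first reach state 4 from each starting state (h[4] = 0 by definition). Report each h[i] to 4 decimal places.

h = [5.7143, 5.7143, 5.1429, 5.1429, 0.0000]

First-step conditioning: h[4] = 0; for i ≠ 4, h[i] = 1 + Σ_k P[i][k]·h[k].
  h[0] = 1 + 1/4·h[0] + 1/8·h[1] + 1/4·h[2] + 1/4·h[3]
  h[1] = 1 + 1/8·h[0] + 1/4·h[1] + 1/4·h[2] + 1/4·h[3]
  h[2] = 1 + 1/4·h[0] + 1/4·h[1] + 1/8·h[2] + 1/8·h[3]
  h[3] = 1 + 3/8·h[0] + 1/8·h[1] + 1/8·h[2] + 1/8·h[3]
Solving the 4×4 linear system over states ≠ 4 gives exactly h = [40/7, 40/7, 36/7, 36/7, 0] (h[4] = 0 is the target).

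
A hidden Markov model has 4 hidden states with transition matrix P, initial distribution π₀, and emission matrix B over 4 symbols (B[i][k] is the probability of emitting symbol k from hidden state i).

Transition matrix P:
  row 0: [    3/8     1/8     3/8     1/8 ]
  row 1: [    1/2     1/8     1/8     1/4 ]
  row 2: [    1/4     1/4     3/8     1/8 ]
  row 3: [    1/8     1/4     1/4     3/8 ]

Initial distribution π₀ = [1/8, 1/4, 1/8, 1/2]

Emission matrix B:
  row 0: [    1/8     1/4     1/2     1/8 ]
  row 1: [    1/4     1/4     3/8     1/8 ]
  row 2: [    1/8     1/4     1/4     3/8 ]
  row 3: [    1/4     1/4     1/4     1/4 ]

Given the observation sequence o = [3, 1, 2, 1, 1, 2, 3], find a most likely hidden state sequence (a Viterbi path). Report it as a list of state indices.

path = [3, 1, 0, 0, 0, 0, 2]

t=0: δ = [1.562e-02, 3.125e-02, 4.688e-02, 1.250e-01]  (obs o_0=3)
t=1: δ = [3.906e-03, 7.812e-03, 7.812e-03, 1.172e-02]  ψ = [1, 3, 3, 3]  (obs o_1=1)
t=2: δ = [1.953e-03, 1.099e-03, 7.324e-04, 1.099e-03]  ψ = [1, 3, 2, 3]  (obs o_2=2)
t=3: δ = [1.831e-04, 6.866e-05, 1.831e-04, 1.030e-04]  ψ = [0, 3, 0, 3]  (obs o_3=1)
t=4: δ = [1.717e-05, 1.144e-05, 1.717e-05, 9.656e-06]  ψ = [0, 2, 0, 3]  (obs o_4=1)
t=5: δ = [3.219e-06, 1.609e-06, 1.609e-06, 9.052e-07]  ψ = [0, 2, 0, 3]  (obs o_5=2)
t=6: δ = [1.509e-07, 5.029e-08, 4.526e-07, 1.006e-07]  ψ = [0, 0, 0, 0]  (obs o_6=3)
backtrack: best end state = 2; path = [3, 1, 0, 0, 0, 0, 2]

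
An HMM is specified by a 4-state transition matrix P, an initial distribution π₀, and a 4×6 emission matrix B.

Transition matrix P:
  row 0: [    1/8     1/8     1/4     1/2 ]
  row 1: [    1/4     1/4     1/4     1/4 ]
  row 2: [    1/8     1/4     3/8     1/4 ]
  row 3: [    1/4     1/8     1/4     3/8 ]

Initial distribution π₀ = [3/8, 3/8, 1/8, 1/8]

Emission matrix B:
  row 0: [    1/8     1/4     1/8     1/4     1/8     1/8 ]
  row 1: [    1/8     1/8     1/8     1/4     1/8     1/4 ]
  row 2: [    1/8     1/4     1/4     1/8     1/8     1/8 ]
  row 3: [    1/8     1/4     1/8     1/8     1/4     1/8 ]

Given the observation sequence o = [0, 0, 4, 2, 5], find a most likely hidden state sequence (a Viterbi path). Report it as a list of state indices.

path = [0, 3, 3, 2, 1]

t=0: δ = [4.688e-02, 4.688e-02, 1.562e-02, 1.562e-02]  (obs o_0=0)
t=1: δ = [1.465e-03, 1.465e-03, 1.465e-03, 2.930e-03]  ψ = [1, 1, 0, 0]  (obs o_1=0)
t=2: δ = [9.155e-05, 4.578e-05, 9.155e-05, 2.747e-04]  ψ = [3, 1, 3, 3]  (obs o_2=4)
t=3: δ = [8.583e-06, 4.292e-06, 1.717e-05, 1.287e-05]  ψ = [3, 3, 3, 3]  (obs o_3=2)
t=4: δ = [4.023e-07, 1.073e-06, 8.047e-07, 6.035e-07]  ψ = [3, 2, 2, 3]  (obs o_4=5)
backtrack: best end state = 1; path = [0, 3, 3, 2, 1]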